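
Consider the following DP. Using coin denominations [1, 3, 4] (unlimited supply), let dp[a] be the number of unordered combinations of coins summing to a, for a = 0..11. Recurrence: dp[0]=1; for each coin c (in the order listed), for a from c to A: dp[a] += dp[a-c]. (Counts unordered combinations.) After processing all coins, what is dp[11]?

9

after  coin     0     1     2     3     4     5     6     7     8     9    10    11
          1     1     1     1     1     1     1     1     1     1     1     1     1
          3     1     1     1     2     2     2     3     3     3     4     4     4
          4     1     1     1     2     3     3     4     5     6     7     8     9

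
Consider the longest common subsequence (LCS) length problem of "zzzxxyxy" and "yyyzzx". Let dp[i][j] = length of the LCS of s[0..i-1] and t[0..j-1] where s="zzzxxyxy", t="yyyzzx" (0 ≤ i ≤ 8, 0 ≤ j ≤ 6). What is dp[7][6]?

3

   ''  y  y  y  z  z  x
''  0  0  0  0  0  0  0
 z  0  0  0  0  1  1  1
 z  0  0  0  0  1  2  2
 z  0  0  0  0  1  2  2
 x  0  0  0  0  1  2  3
 x  0  0  0  0  1  2  3
 y  0  1  1  1  1  2  3
 x  0  1  1  1  1  2  3
 y  0  1  2  2  2  2  3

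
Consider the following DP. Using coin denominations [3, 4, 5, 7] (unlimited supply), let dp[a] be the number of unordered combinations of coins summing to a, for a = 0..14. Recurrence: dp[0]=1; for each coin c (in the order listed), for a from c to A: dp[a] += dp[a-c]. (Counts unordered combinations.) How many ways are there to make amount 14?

5

after  coin     0     1     2     3     4     5     6     7     8     9    10    11    12    13    14
          3     1     0     0     1     0     0     1     0     0     1     0     0     1     0     0
          4     1     0     0     1     1     0     1     1     1     1     1     1     2     1     1
          5     1     0     0     1     1     1     1     1     2     2     2     2     3     3     3
          7     1     0     0     1     1     1     1     2     2     2     3     3     4     4     5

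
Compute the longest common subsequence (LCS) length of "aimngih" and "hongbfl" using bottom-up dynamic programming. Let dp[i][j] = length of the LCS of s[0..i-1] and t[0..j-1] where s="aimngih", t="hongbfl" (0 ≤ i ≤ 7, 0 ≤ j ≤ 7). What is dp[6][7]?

   ''  h  o  n  g  b  f  l
''  0  0  0  0  0  0  0  0
 a  0  0  0  0  0  0  0  0
 i  0  0  0  0  0  0  0  0
 m  0  0  0  0  0  0  0  0
 n  0  0  0  1  1  1  1  1
 g  0  0  0  1  2  2  2  2
 i  0  0  0  1  2  2  2  2
 h  0  1  1  1  2  2  2  2

2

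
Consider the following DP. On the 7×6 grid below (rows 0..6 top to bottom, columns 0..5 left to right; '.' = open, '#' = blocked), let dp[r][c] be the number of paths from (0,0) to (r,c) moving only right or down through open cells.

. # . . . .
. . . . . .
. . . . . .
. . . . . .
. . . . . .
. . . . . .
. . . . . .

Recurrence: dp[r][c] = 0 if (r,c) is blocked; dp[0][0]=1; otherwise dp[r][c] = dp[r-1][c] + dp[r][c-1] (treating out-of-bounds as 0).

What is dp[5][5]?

126

r\c   0   1   2   3   4   5
  0   1   0   0   0   0   0
  1   1   1   1   1   1   1
  2   1   2   3   4   5   6
  3   1   3   6  10  15  21
  4   1   4  10  20  35  56
  5   1   5  15  35  70 126
  6   1   6  21  56 126 252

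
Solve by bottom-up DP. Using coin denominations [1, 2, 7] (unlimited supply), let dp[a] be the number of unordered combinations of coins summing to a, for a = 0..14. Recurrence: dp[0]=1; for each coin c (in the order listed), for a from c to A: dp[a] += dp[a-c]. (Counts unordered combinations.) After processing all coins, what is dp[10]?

8

after  coin     0     1     2     3     4     5     6     7     8     9    10    11    12    13    14
          1     1     1     1     1     1     1     1     1     1     1     1     1     1     1     1
          2     1     1     2     2     3     3     4     4     5     5     6     6     7     7     8
          7     1     1     2     2     3     3     4     5     6     7     8     9    10    11    13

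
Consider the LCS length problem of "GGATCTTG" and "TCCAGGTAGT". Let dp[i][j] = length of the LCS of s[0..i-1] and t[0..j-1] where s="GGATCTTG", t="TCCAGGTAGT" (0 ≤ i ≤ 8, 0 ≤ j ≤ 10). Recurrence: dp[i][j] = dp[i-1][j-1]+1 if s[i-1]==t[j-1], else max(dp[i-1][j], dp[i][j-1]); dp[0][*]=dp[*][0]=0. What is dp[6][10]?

   ''  T  C  C  A  G  G  T  A  G  T
''  0  0  0  0  0  0  0  0  0  0  0
 G  0  0  0  0  0  1  1  1  1  1  1
 G  0  0  0  0  0  1  2  2  2  2  2
 A  0  0  0  0  1  1  2  2  3  3  3
 T  0  1  1  1  1  1  2  3  3  3  4
 C  0  1  2  2  2  2  2  3  3  3  4
 T  0  1  2  2  2  2  2  3  3  3  4
 T  0  1  2  2  2  2  2  3  3  3  4
 G  0  1  2  2  2  3  3  3  3  4  4

4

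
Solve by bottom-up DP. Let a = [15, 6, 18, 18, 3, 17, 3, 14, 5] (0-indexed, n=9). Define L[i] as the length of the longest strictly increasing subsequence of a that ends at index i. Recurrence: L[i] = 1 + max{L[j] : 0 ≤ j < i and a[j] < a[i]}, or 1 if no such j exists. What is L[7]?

   i    0    1    2    3    4    5    6    7    8
a[i]   15    6   18   18    3   17    3   14    5
L[i]    1    1    2    2    1    2    1    2    2

2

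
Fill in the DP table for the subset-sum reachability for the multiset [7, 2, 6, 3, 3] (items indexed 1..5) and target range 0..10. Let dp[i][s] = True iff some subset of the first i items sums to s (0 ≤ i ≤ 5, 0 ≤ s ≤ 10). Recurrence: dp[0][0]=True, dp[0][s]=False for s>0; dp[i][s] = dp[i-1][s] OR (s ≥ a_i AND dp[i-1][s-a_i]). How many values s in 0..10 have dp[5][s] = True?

9

i\s   0   1   2   3   4   5   6   7   8   9  10
  0   T   F   F   F   F   F   F   F   F   F   F
  1   T   F   F   F   F   F   F   T   F   F   F
  2   T   F   T   F   F   F   F   T   F   T   F
  3   T   F   T   F   F   F   T   T   T   T   F
  4   T   F   T   T   F   T   T   T   T   T   T
  5   T   F   T   T   F   T   T   T   T   T   T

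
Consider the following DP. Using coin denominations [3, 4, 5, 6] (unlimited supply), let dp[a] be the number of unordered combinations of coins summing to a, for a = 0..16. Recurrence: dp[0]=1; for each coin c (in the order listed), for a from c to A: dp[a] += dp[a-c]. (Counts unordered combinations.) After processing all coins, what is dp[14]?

5

after  coin     0     1     2     3     4     5     6     7     8     9    10    11    12    13    14    15    16
          3     1     0     0     1     0     0     1     0     0     1     0     0     1     0     0     1     0
          4     1     0     0     1     1     0     1     1     1     1     1     1     2     1     1     2     2
          5     1     0     0     1     1     1     1     1     2     2     2     2     3     3     3     4     4
          6     1     0     0     1     1     1     2     1     2     3     3     3     5     4     5     7     7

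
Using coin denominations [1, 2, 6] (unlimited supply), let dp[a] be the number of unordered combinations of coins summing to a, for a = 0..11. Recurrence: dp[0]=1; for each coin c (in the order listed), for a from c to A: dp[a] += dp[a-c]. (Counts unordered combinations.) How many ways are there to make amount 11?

after  coin     0     1     2     3     4     5     6     7     8     9    10    11
          1     1     1     1     1     1     1     1     1     1     1     1     1
          2     1     1     2     2     3     3     4     4     5     5     6     6
          6     1     1     2     2     3     3     5     5     7     7     9     9

9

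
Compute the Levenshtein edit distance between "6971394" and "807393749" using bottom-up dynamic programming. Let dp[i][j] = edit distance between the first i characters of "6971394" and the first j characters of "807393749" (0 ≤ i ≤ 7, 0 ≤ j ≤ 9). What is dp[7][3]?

   ''  8  0  7  3  9  3  7  4  9
''  0  1  2  3  4  5  6  7  8  9
 6  1  1  2  3  4  5  6  7  8  9
 9  2  2  2  3  4  4  5  6  7  8
 7  3  3  3  2  3  4  5  5  6  7
 1  4  4  4  3  3  4  5  6  6  7
 3  5  5  5  4  3  4  4  5  6  7
 9  6  6  6  5  4  3  4  5  6  6
 4  7  7  7  6  5  4  4  5  5  6

6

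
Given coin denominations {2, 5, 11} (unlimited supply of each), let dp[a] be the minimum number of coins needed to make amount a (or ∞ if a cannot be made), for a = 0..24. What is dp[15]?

3

 a  0  1  2  3  4  5  6  7  8  9 10 11 12 13 14 15 16 17 18 19 20 21 22 23 24
dp  0  -  1  -  2  1  3  2  4  3  2  1  3  2  4  3  2  4  3  5  4  3  2  4  3
(- denotes ∞ / unreachable)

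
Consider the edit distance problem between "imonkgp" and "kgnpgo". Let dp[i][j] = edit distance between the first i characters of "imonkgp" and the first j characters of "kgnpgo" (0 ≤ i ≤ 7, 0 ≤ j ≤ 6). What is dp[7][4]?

   ''  k  g  n  p  g  o
''  0  1  2  3  4  5  6
 i  1  1  2  3  4  5  6
 m  2  2  2  3  4  5  6
 o  3  3  3  3  4  5  5
 n  4  4  4  3  4  5  6
 k  5  4  5  4  4  5  6
 g  6  5  4  5  5  4  5
 p  7  6  5  5  5  5  5

5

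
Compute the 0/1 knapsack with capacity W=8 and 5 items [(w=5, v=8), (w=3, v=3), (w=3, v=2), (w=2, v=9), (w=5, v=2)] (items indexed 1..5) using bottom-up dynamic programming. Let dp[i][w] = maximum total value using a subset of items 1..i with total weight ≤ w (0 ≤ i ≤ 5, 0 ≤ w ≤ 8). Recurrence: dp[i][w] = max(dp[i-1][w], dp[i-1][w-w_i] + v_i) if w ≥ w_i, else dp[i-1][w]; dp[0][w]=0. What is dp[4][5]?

12

i\w   0   1   2   3   4   5   6   7   8
  0   0   0   0   0   0   0   0   0   0
  1   0   0   0   0   0   8   8   8   8
  2   0   0   0   3   3   8   8   8  11
  3   0   0   0   3   3   8   8   8  11
  4   0   0   9   9   9  12  12  17  17
  5   0   0   9   9   9  12  12  17  17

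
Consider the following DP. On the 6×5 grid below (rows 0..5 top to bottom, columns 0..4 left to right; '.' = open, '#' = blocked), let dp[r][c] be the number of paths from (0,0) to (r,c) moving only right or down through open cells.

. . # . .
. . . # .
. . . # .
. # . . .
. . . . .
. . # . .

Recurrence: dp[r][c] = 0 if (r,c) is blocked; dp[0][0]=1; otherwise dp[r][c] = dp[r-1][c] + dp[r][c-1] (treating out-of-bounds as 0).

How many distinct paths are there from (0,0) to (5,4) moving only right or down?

r\c   0   1   2   3   4
  0   1   1   0   0   0
  1   1   2   2   0   0
  2   1   3   5   0   0
  3   1   0   5   5   5
  4   1   1   6  11  16
  5   1   2   0  11  27

27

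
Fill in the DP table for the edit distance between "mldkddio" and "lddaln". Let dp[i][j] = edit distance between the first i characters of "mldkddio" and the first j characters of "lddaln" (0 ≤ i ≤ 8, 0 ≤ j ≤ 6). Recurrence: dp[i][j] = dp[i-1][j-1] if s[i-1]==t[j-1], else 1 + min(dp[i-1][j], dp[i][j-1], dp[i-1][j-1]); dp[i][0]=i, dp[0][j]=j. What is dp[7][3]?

4

   ''  l  d  d  a  l  n
''  0  1  2  3  4  5  6
 m  1  1  2  3  4  5  6
 l  2  1  2  3  4  4  5
 d  3  2  1  2  3  4  5
 k  4  3  2  2  3  4  5
 d  5  4  3  2  3  4  5
 d  6  5  4  3  3  4  5
 i  7  6  5  4  4  4  5
 o  8  7  6  5  5  5  5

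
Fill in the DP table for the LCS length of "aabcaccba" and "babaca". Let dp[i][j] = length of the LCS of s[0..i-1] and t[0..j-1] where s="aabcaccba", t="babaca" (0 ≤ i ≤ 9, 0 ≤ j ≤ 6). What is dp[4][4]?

2

   ''  b  a  b  a  c  a
''  0  0  0  0  0  0  0
 a  0  0  1  1  1  1  1
 a  0  0  1  1  2  2  2
 b  0  1  1  2  2  2  2
 c  0  1  1  2  2  3  3
 a  0  1  2  2  3  3  4
 c  0  1  2  2  3  4  4
 c  0  1  2  2  3  4  4
 b  0  1  2  3  3  4  4
 a  0  1  2  3  4  4  5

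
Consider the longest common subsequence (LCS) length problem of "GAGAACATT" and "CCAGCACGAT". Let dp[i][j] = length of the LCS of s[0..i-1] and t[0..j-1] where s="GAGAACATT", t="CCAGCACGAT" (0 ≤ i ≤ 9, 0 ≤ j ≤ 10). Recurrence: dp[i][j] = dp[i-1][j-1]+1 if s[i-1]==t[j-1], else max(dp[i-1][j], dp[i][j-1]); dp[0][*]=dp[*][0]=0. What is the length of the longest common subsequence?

   ''  C  C  A  G  C  A  C  G  A  T
''  0  0  0  0  0  0  0  0  0  0  0
 G  0  0  0  0  1  1  1  1  1  1  1
 A  0  0  0  1  1  1  2  2  2  2  2
 G  0  0  0  1  2  2  2  2  3  3  3
 A  0  0  0  1  2  2  3  3  3  4  4
 A  0  0  0  1  2  2  3  3  3  4  4
 C  0  1  1  1  2  3  3  4  4  4  4
 A  0  1  1  2  2  3  4  4  4  5  5
 T  0  1  1  2  2  3  4  4  4  5  6
 T  0  1  1  2  2  3  4  4  4  5  6

6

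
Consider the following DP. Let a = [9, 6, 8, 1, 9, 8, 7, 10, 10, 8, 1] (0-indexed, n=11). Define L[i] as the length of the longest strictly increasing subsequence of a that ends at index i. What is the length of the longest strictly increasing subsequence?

   i    0    1    2    3    4    5    6    7    8    9   10
a[i]    9    6    8    1    9    8    7   10   10    8    1
L[i]    1    1    2    1    3    2    2    4    4    3    1

4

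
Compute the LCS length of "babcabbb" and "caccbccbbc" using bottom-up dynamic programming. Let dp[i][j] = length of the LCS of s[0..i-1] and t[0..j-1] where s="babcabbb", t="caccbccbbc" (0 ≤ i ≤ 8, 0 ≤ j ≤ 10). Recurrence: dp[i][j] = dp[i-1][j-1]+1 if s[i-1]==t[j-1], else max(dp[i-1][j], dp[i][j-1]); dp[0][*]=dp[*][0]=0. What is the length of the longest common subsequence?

   ''  c  a  c  c  b  c  c  b  b  c
''  0  0  0  0  0  0  0  0  0  0  0
 b  0  0  0  0  0  1  1  1  1  1  1
 a  0  0  1  1  1  1  1  1  1  1  1
 b  0  0  1  1  1  2  2  2  2  2  2
 c  0  1  1  2  2  2  3  3  3  3  3
 a  0  1  2  2  2  2  3  3  3  3  3
 b  0  1  2  2  2  3  3  3  4  4  4
 b  0  1  2  2  2  3  3  3  4  5  5
 b  0  1  2  2  2  3  3  3  4  5  5

5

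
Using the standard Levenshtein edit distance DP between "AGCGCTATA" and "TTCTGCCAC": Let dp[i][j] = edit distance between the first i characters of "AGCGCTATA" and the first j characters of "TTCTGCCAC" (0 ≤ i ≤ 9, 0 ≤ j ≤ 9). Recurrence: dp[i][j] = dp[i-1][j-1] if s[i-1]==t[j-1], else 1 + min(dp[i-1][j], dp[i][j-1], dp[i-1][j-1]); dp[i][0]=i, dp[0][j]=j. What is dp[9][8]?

6

   ''  T  T  C  T  G  C  C  A  C
''  0  1  2  3  4  5  6  7  8  9
 A  1  1  2  3  4  5  6  7  7  8
 G  2  2  2  3  4  4  5  6  7  8
 C  3  3  3  2  3  4  4  5  6  7
 G  4  4  4  3  3  3  4  5  6  7
 C  5  5  5  4  4  4  3  4  5  6
 T  6  5  5  5  4  5  4  4  5  6
 A  7  6  6  6  5  5  5  5  4  5
 T  8  7  6  7  6  6  6  6  5  5
 A  9  8  7  7  7  7  7  7  6  6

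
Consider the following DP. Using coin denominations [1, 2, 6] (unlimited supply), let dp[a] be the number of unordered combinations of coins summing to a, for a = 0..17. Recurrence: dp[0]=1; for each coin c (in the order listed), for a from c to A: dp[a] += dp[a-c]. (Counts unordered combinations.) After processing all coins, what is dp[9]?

after  coin     0     1     2     3     4     5     6     7     8     9    10    11    12    13    14    15    16    17
          1     1     1     1     1     1     1     1     1     1     1     1     1     1     1     1     1     1     1
          2     1     1     2     2     3     3     4     4     5     5     6     6     7     7     8     8     9     9
          6     1     1     2     2     3     3     5     5     7     7     9     9    12    12    15    15    18    18

7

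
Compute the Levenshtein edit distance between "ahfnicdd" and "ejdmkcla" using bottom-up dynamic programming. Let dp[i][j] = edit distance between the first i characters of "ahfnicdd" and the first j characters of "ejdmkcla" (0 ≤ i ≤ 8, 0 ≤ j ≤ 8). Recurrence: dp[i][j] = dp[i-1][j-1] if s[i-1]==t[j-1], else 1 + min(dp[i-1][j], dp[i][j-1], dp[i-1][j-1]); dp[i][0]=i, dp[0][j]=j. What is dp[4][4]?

   ''  e  j  d  m  k  c  l  a
''  0  1  2  3  4  5  6  7  8
 a  1  1  2  3  4  5  6  7  7
 h  2  2  2  3  4  5  6  7  8
 f  3  3  3  3  4  5  6  7  8
 n  4  4  4  4  4  5  6  7  8
 i  5  5  5  5  5  5  6  7  8
 c  6  6  6  6  6  6  5  6  7
 d  7  7  7  6  7  7  6  6  7
 d  8  8  8  7  7  8  7  7  7

4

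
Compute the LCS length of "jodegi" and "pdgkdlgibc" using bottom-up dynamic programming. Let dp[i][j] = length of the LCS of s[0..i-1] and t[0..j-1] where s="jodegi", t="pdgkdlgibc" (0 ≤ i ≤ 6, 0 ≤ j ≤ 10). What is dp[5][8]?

   ''  p  d  g  k  d  l  g  i  b  c
''  0  0  0  0  0  0  0  0  0  0  0
 j  0  0  0  0  0  0  0  0  0  0  0
 o  0  0  0  0  0  0  0  0  0  0  0
 d  0  0  1  1  1  1  1  1  1  1  1
 e  0  0  1  1  1  1  1  1  1  1  1
 g  0  0  1  2  2  2  2  2  2  2  2
 i  0  0  1  2  2  2  2  2  3  3  3

2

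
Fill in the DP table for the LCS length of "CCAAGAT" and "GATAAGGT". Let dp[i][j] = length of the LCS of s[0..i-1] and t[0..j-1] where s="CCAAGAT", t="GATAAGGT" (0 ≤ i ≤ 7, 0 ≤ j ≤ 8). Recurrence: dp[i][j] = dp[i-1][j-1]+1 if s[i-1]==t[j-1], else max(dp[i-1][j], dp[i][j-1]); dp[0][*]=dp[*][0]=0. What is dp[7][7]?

3

   ''  G  A  T  A  A  G  G  T
''  0  0  0  0  0  0  0  0  0
 C  0  0  0  0  0  0  0  0  0
 C  0  0  0  0  0  0  0  0  0
 A  0  0  1  1  1  1  1  1  1
 A  0  0  1  1  2  2  2  2  2
 G  0  1  1  1  2  2  3  3  3
 A  0  1  2  2  2  3  3  3  3
 T  0  1  2  3  3  3  3  3  4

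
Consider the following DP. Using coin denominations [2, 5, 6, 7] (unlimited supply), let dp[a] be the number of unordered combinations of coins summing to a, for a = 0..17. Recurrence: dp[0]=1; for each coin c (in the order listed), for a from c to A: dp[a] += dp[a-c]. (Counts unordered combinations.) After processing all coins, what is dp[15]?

after  coin     0     1     2     3     4     5     6     7     8     9    10    11    12    13    14    15    16    17
          2     1     0     1     0     1     0     1     0     1     0     1     0     1     0     1     0     1     0
          5     1     0     1     0     1     1     1     1     1     1     2     1     2     1     2     2     2     2
          6     1     0     1     0     1     1     2     1     2     1     3     2     4     2     4     3     5     4
          7     1     0     1     0     1     1     2     2     2     2     3     3     5     4     6     5     7     7

5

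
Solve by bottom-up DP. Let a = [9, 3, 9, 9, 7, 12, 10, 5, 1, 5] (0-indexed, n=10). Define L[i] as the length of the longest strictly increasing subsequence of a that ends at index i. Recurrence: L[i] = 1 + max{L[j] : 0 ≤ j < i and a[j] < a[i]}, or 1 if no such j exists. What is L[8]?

1

   i    0    1    2    3    4    5    6    7    8    9
a[i]    9    3    9    9    7   12   10    5    1    5
L[i]    1    1    2    2    2    3    3    2    1    2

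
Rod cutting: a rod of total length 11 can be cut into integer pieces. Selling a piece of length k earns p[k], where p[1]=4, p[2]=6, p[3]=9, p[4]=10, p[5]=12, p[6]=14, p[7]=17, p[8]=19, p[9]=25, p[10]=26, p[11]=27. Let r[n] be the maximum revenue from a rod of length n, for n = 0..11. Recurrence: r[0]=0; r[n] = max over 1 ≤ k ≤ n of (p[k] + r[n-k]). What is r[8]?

   n    0    1    2    3    4    5    6    7    8    9   10   11
r[n]    0    4    8   12   16   20   24   28   32   36   40   44

32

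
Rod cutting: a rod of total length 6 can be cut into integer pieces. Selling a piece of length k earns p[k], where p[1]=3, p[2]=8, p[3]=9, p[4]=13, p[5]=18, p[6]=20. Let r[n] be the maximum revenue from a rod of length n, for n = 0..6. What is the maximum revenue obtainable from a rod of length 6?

   n    0    1    2    3    4    5    6
r[n]    0    3    8   11   16   19   24

24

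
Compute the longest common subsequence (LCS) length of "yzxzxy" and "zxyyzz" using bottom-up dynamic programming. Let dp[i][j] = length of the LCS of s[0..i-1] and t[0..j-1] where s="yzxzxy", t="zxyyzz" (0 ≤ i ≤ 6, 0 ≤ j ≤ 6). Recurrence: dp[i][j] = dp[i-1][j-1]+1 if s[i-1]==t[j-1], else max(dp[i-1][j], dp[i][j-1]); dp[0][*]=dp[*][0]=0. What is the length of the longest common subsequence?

3

   ''  z  x  y  y  z  z
''  0  0  0  0  0  0  0
 y  0  0  0  1  1  1  1
 z  0  1  1  1  1  2  2
 x  0  1  2  2  2  2  2
 z  0  1  2  2  2  3  3
 x  0  1  2  2  2  3  3
 y  0  1  2  3  3  3  3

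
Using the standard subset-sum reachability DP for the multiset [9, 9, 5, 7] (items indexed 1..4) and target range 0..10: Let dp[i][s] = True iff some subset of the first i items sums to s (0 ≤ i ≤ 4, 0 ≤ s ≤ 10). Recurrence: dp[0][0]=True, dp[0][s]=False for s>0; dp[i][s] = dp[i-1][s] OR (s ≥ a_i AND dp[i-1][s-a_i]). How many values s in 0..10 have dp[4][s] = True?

4

i\s   0   1   2   3   4   5   6   7   8   9  10
  0   T   F   F   F   F   F   F   F   F   F   F
  1   T   F   F   F   F   F   F   F   F   T   F
  2   T   F   F   F   F   F   F   F   F   T   F
  3   T   F   F   F   F   T   F   F   F   T   F
  4   T   F   F   F   F   T   F   T   F   T   F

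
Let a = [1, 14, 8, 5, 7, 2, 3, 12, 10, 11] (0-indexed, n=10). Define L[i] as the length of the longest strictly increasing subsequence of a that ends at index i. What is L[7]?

   i    0    1    2    3    4    5    6    7    8    9
a[i]    1   14    8    5    7    2    3   12   10   11
L[i]    1    2    2    2    3    2    3    4    4    5

4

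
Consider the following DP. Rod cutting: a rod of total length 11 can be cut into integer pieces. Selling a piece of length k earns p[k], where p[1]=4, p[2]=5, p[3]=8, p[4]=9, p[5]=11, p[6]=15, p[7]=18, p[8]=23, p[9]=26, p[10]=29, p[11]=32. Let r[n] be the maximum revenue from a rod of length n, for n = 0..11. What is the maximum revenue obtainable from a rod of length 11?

44

   n    0    1    2    3    4    5    6    7    8    9   10   11
r[n]    0    4    8   12   16   20   24   28   32   36   40   44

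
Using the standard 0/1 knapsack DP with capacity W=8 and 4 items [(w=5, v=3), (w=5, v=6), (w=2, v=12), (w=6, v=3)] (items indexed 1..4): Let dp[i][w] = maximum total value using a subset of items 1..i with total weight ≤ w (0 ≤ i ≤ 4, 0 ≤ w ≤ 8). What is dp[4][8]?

i\w   0   1   2   3   4   5   6   7   8
  0   0   0   0   0   0   0   0   0   0
  1   0   0   0   0   0   3   3   3   3
  2   0   0   0   0   0   6   6   6   6
  3   0   0  12  12  12  12  12  18  18
  4   0   0  12  12  12  12  12  18  18

18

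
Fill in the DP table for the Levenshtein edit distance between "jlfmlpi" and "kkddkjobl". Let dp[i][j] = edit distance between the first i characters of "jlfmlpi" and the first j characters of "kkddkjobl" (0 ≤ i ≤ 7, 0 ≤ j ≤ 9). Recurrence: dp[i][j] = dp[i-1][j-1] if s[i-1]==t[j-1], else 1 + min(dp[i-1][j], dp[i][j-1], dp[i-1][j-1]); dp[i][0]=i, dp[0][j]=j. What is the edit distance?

9

   ''  k  k  d  d  k  j  o  b  l
''  0  1  2  3  4  5  6  7  8  9
 j  1  1  2  3  4  5  5  6  7  8
 l  2  2  2  3  4  5  6  6  7  7
 f  3  3  3  3  4  5  6  7  7  8
 m  4  4  4  4  4  5  6  7  8  8
 l  5  5  5  5  5  5  6  7  8  8
 p  6  6  6  6  6  6  6  7  8  9
 i  7  7  7  7  7  7  7  7  8  9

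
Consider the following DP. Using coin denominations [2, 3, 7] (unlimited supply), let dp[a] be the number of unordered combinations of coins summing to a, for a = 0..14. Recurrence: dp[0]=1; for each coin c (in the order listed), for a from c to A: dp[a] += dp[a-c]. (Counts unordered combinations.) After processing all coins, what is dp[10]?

after  coin     0     1     2     3     4     5     6     7     8     9    10    11    12    13    14
          2     1     0     1     0     1     0     1     0     1     0     1     0     1     0     1
          3     1     0     1     1     1     1     2     1     2     2     2     2     3     2     3
          7     1     0     1     1     1     1     2     2     2     3     3     3     4     4     5

3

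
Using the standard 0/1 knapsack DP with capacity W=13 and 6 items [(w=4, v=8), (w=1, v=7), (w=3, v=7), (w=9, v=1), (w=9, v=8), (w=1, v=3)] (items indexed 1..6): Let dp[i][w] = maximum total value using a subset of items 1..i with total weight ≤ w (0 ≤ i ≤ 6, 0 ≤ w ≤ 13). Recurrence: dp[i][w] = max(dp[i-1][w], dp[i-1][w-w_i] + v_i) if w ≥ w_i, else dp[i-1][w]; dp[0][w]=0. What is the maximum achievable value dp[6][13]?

25

i\w   0   1   2   3   4   5   6   7   8   9  10  11  12  13
  0   0   0   0   0   0   0   0   0   0   0   0   0   0   0
  1   0   0   0   0   8   8   8   8   8   8   8   8   8   8
  2   0   7   7   7   8  15  15  15  15  15  15  15  15  15
  3   0   7   7   7  14  15  15  15  22  22  22  22  22  22
  4   0   7   7   7  14  15  15  15  22  22  22  22  22  22
  5   0   7   7   7  14  15  15  15  22  22  22  22  22  22
  6   0   7  10  10  14  17  18  18  22  25  25  25  25  25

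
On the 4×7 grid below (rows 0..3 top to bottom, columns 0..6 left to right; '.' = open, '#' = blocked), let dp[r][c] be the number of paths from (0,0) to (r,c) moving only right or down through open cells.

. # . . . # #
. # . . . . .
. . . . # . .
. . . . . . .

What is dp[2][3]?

r\c   0   1   2   3   4   5   6
  0   1   0   0   0   0   0   0
  1   1   0   0   0   0   0   0
  2   1   1   1   1   0   0   0
  3   1   2   3   4   4   4   4

1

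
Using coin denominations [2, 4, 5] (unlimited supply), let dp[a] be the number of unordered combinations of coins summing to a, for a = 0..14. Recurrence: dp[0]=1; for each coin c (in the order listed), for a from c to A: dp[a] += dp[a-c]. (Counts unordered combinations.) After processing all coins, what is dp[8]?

3

after  coin     0     1     2     3     4     5     6     7     8     9    10    11    12    13    14
          2     1     0     1     0     1     0     1     0     1     0     1     0     1     0     1
          4     1     0     1     0     2     0     2     0     3     0     3     0     4     0     4
          5     1     0     1     0     2     1     2     1     3     2     4     2     5     3     6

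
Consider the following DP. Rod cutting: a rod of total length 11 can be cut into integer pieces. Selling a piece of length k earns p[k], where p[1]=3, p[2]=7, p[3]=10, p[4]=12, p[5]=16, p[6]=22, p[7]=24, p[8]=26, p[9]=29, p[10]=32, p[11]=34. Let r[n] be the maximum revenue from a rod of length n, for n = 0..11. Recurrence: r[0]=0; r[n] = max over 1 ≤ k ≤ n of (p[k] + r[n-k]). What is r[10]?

   n    0    1    2    3    4    5    6    7    8    9   10   11
r[n]    0    3    7   10   14   17   22   25   29   32   36   39

36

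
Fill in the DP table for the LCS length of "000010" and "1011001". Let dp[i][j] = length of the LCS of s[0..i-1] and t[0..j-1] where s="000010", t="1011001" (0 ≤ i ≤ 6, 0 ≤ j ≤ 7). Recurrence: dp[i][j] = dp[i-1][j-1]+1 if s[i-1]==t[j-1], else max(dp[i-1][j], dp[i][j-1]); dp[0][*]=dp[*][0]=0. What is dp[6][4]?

   ''  1  0  1  1  0  0  1
''  0  0  0  0  0  0  0  0
 0  0  0  1  1  1  1  1  1
 0  0  0  1  1  1  2  2  2
 0  0  0  1  1  1  2  3  3
 0  0  0  1  1  1  2  3  3
 1  0  1  1  2  2  2  3  4
 0  0  1  2  2  2  3  3  4

2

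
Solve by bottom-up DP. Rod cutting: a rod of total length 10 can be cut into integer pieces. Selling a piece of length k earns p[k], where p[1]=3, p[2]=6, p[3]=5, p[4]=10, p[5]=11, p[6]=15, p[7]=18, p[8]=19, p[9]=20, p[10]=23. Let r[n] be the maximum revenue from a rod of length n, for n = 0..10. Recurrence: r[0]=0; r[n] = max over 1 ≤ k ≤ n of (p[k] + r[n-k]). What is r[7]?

21

   n    0    1    2    3    4    5    6    7    8    9   10
r[n]    0    3    6    9   12   15   18   21   24   27   30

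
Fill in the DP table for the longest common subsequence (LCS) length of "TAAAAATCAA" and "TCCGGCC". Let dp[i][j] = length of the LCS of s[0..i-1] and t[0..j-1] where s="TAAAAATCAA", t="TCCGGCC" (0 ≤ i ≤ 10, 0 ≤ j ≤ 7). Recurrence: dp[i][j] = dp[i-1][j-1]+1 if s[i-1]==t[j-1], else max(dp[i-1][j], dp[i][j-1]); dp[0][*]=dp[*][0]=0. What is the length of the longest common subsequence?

2

   ''  T  C  C  G  G  C  C
''  0  0  0  0  0  0  0  0
 T  0  1  1  1  1  1  1  1
 A  0  1  1  1  1  1  1  1
 A  0  1  1  1  1  1  1  1
 A  0  1  1  1  1  1  1  1
 A  0  1  1  1  1  1  1  1
 A  0  1  1  1  1  1  1  1
 T  0  1  1  1  1  1  1  1
 C  0  1  2  2  2  2  2  2
 A  0  1  2  2  2  2  2  2
 A  0  1  2  2  2  2  2  2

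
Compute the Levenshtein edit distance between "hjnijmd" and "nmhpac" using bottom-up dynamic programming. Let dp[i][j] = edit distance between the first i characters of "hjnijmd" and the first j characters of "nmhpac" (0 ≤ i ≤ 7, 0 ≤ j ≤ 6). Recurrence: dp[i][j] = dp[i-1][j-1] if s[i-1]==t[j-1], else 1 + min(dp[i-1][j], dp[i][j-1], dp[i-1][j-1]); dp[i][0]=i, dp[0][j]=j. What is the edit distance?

7

   ''  n  m  h  p  a  c
''  0  1  2  3  4  5  6
 h  1  1  2  2  3  4  5
 j  2  2  2  3  3  4  5
 n  3  2  3  3  4  4  5
 i  4  3  3  4  4  5  5
 j  5  4  4  4  5  5  6
 m  6  5  4  5  5  6  6
 d  7  6  5  5  6  6  7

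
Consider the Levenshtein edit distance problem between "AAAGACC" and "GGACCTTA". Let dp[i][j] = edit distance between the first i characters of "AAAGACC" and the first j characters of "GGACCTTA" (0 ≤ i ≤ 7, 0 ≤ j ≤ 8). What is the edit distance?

   ''  G  G  A  C  C  T  T  A
''  0  1  2  3  4  5  6  7  8
 A  1  1  2  2  3  4  5  6  7
 A  2  2  2  2  3  4  5  6  6
 A  3  3  3  2  3  4  5  6  6
 G  4  3  3  3  3  4  5  6  7
 A  5  4  4  3  4  4  5  6  6
 C  6  5  5  4  3  4  5  6  7
 C  7  6  6  5  4  3  4  5  6

6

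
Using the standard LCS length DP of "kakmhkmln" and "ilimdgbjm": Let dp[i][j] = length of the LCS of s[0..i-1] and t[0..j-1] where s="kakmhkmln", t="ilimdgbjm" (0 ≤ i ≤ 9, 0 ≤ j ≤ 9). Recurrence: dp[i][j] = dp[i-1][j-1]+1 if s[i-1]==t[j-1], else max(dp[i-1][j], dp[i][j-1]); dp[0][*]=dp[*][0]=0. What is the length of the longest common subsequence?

2

   ''  i  l  i  m  d  g  b  j  m
''  0  0  0  0  0  0  0  0  0  0
 k  0  0  0  0  0  0  0  0  0  0
 a  0  0  0  0  0  0  0  0  0  0
 k  0  0  0  0  0  0  0  0  0  0
 m  0  0  0  0  1  1  1  1  1  1
 h  0  0  0  0  1  1  1  1  1  1
 k  0  0  0  0  1  1  1  1  1  1
 m  0  0  0  0  1  1  1  1  1  2
 l  0  0  1  1  1  1  1  1  1  2
 n  0  0  1  1  1  1  1  1  1  2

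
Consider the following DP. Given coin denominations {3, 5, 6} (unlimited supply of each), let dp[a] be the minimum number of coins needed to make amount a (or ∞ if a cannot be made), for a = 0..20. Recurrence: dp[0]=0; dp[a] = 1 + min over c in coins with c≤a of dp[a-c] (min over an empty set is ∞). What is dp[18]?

3

 a  0  1  2  3  4  5  6  7  8  9 10 11 12 13 14 15 16 17 18 19 20
dp  0  -  -  1  -  1  1  -  2  2  2  2  2  3  3  3  3  3  3  4  4
(- denotes ∞ / unreachable)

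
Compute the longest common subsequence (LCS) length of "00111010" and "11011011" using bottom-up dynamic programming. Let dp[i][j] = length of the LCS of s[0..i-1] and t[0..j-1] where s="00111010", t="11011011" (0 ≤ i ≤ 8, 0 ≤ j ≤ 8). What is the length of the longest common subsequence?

   ''  1  1  0  1  1  0  1  1
''  0  0  0  0  0  0  0  0  0
 0  0  0  0  1  1  1  1  1  1
 0  0  0  0  1  1  1  2  2  2
 1  0  1  1  1  2  2  2  3  3
 1  0  1  2  2  2  3  3  3  4
 1  0  1  2  2  3  3  3  4  4
 0  0  1  2  3  3  3  4  4  4
 1  0  1  2  3  4  4  4  5  5
 0  0  1  2  3  4  4  5  5  5

5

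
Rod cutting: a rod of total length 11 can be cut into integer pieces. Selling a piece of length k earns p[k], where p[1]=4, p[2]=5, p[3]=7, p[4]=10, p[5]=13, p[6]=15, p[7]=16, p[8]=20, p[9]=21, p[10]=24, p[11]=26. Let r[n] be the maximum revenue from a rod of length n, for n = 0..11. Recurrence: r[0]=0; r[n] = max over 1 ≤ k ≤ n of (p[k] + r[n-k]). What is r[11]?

44

   n    0    1    2    3    4    5    6    7    8    9   10   11
r[n]    0    4    8   12   16   20   24   28   32   36   40   44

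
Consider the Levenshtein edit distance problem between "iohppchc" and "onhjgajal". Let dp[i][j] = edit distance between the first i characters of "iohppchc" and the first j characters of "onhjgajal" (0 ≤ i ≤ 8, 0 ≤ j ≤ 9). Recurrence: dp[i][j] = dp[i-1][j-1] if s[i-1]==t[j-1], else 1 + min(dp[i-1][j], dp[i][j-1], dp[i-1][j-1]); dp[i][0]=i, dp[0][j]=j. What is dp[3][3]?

   ''  o  n  h  j  g  a  j  a  l
''  0  1  2  3  4  5  6  7  8  9
 i  1  1  2  3  4  5  6  7  8  9
 o  2  1  2  3  4  5  6  7  8  9
 h  3  2  2  2  3  4  5  6  7  8
 p  4  3  3  3  3  4  5  6  7  8
 p  5  4  4  4  4  4  5  6  7  8
 c  6  5  5  5  5  5  5  6  7  8
 h  7  6  6  5  6  6  6  6  7  8
 c  8  7  7  6  6  7  7  7  7  8

2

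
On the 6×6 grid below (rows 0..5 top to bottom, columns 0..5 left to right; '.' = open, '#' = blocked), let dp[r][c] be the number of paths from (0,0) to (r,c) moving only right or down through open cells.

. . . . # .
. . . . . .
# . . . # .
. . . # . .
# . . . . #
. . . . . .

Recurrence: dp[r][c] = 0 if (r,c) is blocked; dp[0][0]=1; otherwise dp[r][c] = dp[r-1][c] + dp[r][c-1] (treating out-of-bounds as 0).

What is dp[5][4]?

29

r\c   0   1   2   3   4   5
  0   1   1   1   1   0   0
  1   1   2   3   4   4   4
  2   0   2   5   9   0   4
  3   0   2   7   0   0   4
  4   0   2   9   9   9   0
  5   0   2  11  20  29  29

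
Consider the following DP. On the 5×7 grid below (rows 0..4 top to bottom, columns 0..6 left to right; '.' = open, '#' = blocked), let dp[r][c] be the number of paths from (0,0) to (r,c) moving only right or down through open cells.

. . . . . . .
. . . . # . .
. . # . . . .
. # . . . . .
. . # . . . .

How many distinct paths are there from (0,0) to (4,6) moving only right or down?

45

r\c   0   1   2   3   4   5   6
  0   1   1   1   1   1   1   1
  1   1   2   3   4   0   1   2
  2   1   3   0   4   4   5   7
  3   1   0   0   4   8  13  20
  4   1   1   0   4  12  25  45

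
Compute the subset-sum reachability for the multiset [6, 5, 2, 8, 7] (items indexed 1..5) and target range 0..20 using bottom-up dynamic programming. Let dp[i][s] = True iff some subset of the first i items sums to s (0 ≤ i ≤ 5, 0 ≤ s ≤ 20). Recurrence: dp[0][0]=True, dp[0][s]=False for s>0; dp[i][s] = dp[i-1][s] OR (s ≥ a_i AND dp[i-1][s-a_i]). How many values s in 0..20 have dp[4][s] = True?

13

i\s   0   1   2   3   4   5   6   7   8   9  10  11  12  13  14  15  16  17  18  19  20
  0   T   F   F   F   F   F   F   F   F   F   F   F   F   F   F   F   F   F   F   F   F
  1   T   F   F   F   F   F   T   F   F   F   F   F   F   F   F   F   F   F   F   F   F
  2   T   F   F   F   F   T   T   F   F   F   F   T   F   F   F   F   F   F   F   F   F
  3   T   F   T   F   F   T   T   T   T   F   F   T   F   T   F   F   F   F   F   F   F
  4   T   F   T   F   F   T   T   T   T   F   T   T   F   T   T   T   T   F   F   T   F
  5   T   F   T   F   F   T   T   T   T   T   T   T   T   T   T   T   T   T   T   T   T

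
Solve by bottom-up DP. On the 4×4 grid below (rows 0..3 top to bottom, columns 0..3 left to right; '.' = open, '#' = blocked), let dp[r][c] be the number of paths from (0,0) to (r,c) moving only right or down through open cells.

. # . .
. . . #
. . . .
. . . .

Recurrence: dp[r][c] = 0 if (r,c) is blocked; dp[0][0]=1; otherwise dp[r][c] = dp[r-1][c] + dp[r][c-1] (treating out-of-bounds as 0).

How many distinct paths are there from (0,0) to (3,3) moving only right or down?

r\c   0   1   2   3
  0   1   0   0   0
  1   1   1   1   0
  2   1   2   3   3
  3   1   3   6   9

9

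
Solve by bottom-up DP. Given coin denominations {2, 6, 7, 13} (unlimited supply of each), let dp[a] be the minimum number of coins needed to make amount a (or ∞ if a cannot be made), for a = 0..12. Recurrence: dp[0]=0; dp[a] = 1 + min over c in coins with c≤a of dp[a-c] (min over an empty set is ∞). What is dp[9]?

 a  0  1  2  3  4  5  6  7  8  9 10 11 12
dp  0  -  1  -  2  -  1  1  2  2  3  3  2
(- denotes ∞ / unreachable)

2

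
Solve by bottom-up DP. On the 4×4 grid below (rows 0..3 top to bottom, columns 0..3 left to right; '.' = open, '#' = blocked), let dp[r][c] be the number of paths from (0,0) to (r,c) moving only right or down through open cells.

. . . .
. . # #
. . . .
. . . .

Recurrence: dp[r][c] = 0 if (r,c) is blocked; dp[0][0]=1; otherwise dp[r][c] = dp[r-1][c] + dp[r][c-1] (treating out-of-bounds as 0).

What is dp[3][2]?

r\c   0   1   2   3
  0   1   1   1   1
  1   1   2   0   0
  2   1   3   3   3
  3   1   4   7  10

7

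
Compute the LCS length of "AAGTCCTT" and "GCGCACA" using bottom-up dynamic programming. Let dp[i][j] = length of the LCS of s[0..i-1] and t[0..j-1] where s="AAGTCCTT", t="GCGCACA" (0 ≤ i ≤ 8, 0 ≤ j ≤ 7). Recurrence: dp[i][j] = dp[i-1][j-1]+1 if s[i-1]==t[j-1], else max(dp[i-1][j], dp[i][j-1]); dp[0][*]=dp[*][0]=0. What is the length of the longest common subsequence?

   ''  G  C  G  C  A  C  A
''  0  0  0  0  0  0  0  0
 A  0  0  0  0  0  1  1  1
 A  0  0  0  0  0  1  1  2
 G  0  1  1  1  1  1  1  2
 T  0  1  1  1  1  1  1  2
 C  0  1  2  2  2  2  2  2
 C  0  1  2  2  3  3  3  3
 T  0  1  2  2  3  3  3  3
 T  0  1  2  2  3  3  3  3

3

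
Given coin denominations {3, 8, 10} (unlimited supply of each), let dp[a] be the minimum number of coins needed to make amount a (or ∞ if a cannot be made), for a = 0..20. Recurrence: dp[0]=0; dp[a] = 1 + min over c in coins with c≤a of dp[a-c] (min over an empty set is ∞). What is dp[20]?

 a  0  1  2  3  4  5  6  7  8  9 10 11 12 13 14 15 16 17 18 19 20
dp  0  -  -  1  -  -  2  -  1  3  1  2  4  2  3  5  2  4  2  3  2
(- denotes ∞ / unreachable)

2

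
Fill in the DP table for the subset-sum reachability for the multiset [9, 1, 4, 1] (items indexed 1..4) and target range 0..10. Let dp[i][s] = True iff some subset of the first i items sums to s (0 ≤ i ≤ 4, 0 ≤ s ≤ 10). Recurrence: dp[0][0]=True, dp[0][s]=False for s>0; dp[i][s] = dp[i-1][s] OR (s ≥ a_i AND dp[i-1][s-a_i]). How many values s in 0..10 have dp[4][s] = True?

8

i\s   0   1   2   3   4   5   6   7   8   9  10
  0   T   F   F   F   F   F   F   F   F   F   F
  1   T   F   F   F   F   F   F   F   F   T   F
  2   T   T   F   F   F   F   F   F   F   T   T
  3   T   T   F   F   T   T   F   F   F   T   T
  4   T   T   T   F   T   T   T   F   F   T   T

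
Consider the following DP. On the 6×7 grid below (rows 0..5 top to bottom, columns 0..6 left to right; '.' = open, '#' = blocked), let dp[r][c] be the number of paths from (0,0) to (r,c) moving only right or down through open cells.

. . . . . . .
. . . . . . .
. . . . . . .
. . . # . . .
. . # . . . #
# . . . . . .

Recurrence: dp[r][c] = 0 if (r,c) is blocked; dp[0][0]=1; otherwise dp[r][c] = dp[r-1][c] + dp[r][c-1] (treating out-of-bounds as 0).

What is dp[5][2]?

r\c   0   1   2   3   4   5   6
  0   1   1   1   1   1   1   1
  1   1   2   3   4   5   6   7
  2   1   3   6  10  15  21  28
  3   1   4  10   0  15  36  64
  4   1   5   0   0  15  51   0
  5   0   5   5   5  20  71  71

5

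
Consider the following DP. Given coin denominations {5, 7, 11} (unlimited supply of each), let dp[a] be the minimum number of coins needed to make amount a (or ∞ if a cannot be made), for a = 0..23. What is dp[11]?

 a  0  1  2  3  4  5  6  7  8  9 10 11 12 13 14 15 16 17 18 19 20 21 22 23
dp  0  -  -  -  -  1  -  1  -  -  2  1  2  -  2  3  2  3  2  3  4  3  2  3
(- denotes ∞ / unreachable)

1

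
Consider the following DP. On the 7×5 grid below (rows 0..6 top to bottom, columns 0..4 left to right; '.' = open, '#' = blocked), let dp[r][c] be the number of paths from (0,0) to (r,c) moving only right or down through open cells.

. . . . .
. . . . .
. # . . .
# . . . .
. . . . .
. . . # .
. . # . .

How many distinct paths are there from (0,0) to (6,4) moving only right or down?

r\c   0   1   2   3   4
  0   1   1   1   1   1
  1   1   2   3   4   5
  2   1   0   3   7  12
  3   0   0   3  10  22
  4   0   0   3  13  35
  5   0   0   3   0  35
  6   0   0   0   0  35

35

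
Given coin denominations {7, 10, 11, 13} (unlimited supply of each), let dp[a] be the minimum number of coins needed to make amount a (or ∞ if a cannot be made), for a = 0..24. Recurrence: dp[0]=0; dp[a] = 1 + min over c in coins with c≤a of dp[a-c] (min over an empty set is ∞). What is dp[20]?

2

 a  0  1  2  3  4  5  6  7  8  9 10 11 12 13 14 15 16 17 18 19 20 21 22 23 24
dp  0  -  -  -  -  -  -  1  -  -  1  1  -  1  2  -  -  2  2  -  2  2  2  2  2
(- denotes ∞ / unreachable)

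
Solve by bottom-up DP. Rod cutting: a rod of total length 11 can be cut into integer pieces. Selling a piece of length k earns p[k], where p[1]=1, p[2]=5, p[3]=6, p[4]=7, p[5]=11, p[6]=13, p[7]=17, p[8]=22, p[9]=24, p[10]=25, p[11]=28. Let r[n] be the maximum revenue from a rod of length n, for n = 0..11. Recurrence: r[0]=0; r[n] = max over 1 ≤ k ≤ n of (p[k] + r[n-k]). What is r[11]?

29

   n    0    1    2    3    4    5    6    7    8    9   10   11
r[n]    0    1    5    6   10   11   15   17   22   24   27   29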